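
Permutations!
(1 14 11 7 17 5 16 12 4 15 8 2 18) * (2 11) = (1 14 2 18)(4 15 8 11 7 17 5 16 12) = [0, 14, 18, 3, 15, 16, 6, 17, 11, 9, 10, 7, 4, 13, 2, 8, 12, 5, 1]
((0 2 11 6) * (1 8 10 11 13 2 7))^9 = (0 1 10 6 7 8 11)(2 13) = [1, 10, 13, 3, 4, 5, 7, 8, 11, 9, 6, 0, 12, 2]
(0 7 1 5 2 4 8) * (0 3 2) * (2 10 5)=(0 7 1 2 4 8 3 10 5)=[7, 2, 4, 10, 8, 0, 6, 1, 3, 9, 5]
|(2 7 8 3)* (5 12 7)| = 6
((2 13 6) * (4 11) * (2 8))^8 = [0, 1, 2, 3, 4, 5, 6, 7, 8, 9, 10, 11, 12, 13] = (13)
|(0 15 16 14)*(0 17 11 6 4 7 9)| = 10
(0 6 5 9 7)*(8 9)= [6, 1, 2, 3, 4, 8, 5, 0, 9, 7]= (0 6 5 8 9 7)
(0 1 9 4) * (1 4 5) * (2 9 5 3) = [4, 5, 9, 2, 0, 1, 6, 7, 8, 3] = (0 4)(1 5)(2 9 3)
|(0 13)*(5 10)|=|(0 13)(5 10)|=2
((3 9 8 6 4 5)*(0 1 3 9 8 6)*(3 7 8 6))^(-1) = (0 8 7 1)(3 9 5 4 6) = [8, 0, 2, 9, 6, 4, 3, 1, 7, 5]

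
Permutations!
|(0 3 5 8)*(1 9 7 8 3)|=10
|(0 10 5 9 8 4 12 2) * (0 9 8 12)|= |(0 10 5 8 4)(2 9 12)|= 15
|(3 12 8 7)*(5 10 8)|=6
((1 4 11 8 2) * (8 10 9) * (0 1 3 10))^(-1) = (0 11 4 1)(2 8 9 10 3) = [11, 0, 8, 2, 1, 5, 6, 7, 9, 10, 3, 4]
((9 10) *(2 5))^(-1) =[0, 1, 5, 3, 4, 2, 6, 7, 8, 10, 9] =(2 5)(9 10)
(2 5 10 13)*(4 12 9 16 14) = (2 5 10 13)(4 12 9 16 14) = [0, 1, 5, 3, 12, 10, 6, 7, 8, 16, 13, 11, 9, 2, 4, 15, 14]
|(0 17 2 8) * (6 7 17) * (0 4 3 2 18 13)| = 12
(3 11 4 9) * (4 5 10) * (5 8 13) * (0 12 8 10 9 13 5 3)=(0 12 8 5 9)(3 11 10 4 13)=[12, 1, 2, 11, 13, 9, 6, 7, 5, 0, 4, 10, 8, 3]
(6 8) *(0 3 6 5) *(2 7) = (0 3 6 8 5)(2 7) = [3, 1, 7, 6, 4, 0, 8, 2, 5]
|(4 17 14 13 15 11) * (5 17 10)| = |(4 10 5 17 14 13 15 11)| = 8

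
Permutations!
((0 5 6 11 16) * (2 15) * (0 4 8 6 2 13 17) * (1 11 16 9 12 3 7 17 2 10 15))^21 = (0 9 15 7 1 5 12 13 17 11 10 3 2)(4 8 6 16) = [9, 5, 0, 2, 8, 12, 16, 1, 6, 15, 3, 10, 13, 17, 14, 7, 4, 11]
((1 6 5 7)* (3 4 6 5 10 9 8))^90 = (10) = [0, 1, 2, 3, 4, 5, 6, 7, 8, 9, 10]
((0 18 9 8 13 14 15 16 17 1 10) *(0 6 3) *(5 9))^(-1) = [3, 17, 2, 6, 4, 18, 10, 7, 9, 5, 1, 11, 12, 8, 13, 14, 15, 16, 0] = (0 3 6 10 1 17 16 15 14 13 8 9 5 18)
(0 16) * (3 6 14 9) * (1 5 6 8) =(0 16)(1 5 6 14 9 3 8) =[16, 5, 2, 8, 4, 6, 14, 7, 1, 3, 10, 11, 12, 13, 9, 15, 0]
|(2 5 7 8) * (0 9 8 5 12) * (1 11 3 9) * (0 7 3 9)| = 10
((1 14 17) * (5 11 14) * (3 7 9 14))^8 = (17) = [0, 1, 2, 3, 4, 5, 6, 7, 8, 9, 10, 11, 12, 13, 14, 15, 16, 17]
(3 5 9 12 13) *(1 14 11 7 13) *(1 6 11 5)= (1 14 5 9 12 6 11 7 13 3)= [0, 14, 2, 1, 4, 9, 11, 13, 8, 12, 10, 7, 6, 3, 5]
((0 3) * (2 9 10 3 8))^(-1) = [3, 1, 8, 10, 4, 5, 6, 7, 0, 2, 9] = (0 3 10 9 2 8)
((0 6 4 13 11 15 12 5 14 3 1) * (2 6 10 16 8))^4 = (0 2 11 14 10 6 15 3 16 4 12 1 8 13 5) = [2, 8, 11, 16, 12, 0, 15, 7, 13, 9, 6, 14, 1, 5, 10, 3, 4]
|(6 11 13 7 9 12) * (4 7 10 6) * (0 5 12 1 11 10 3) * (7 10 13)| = 8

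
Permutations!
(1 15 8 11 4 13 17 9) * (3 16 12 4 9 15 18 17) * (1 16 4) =[0, 18, 2, 4, 13, 5, 6, 7, 11, 16, 10, 9, 1, 3, 14, 8, 12, 15, 17] =(1 18 17 15 8 11 9 16 12)(3 4 13)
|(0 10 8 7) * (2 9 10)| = |(0 2 9 10 8 7)| = 6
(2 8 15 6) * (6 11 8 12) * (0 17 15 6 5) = (0 17 15 11 8 6 2 12 5) = [17, 1, 12, 3, 4, 0, 2, 7, 6, 9, 10, 8, 5, 13, 14, 11, 16, 15]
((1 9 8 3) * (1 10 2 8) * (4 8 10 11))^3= (1 9)(2 10)(3 8 4 11)= [0, 9, 10, 8, 11, 5, 6, 7, 4, 1, 2, 3]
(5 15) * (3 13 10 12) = (3 13 10 12)(5 15) = [0, 1, 2, 13, 4, 15, 6, 7, 8, 9, 12, 11, 3, 10, 14, 5]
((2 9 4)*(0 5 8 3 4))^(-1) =(0 9 2 4 3 8 5) =[9, 1, 4, 8, 3, 0, 6, 7, 5, 2]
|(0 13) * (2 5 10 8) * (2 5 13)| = |(0 2 13)(5 10 8)| = 3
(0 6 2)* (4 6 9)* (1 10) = (0 9 4 6 2)(1 10) = [9, 10, 0, 3, 6, 5, 2, 7, 8, 4, 1]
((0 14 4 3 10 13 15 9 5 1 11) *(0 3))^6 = [0, 9, 2, 1, 4, 15, 6, 7, 8, 13, 11, 5, 12, 3, 14, 10] = (1 9 13 3)(5 15 10 11)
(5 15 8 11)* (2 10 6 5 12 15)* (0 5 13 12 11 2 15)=(0 5 15 8 2 10 6 13 12)=[5, 1, 10, 3, 4, 15, 13, 7, 2, 9, 6, 11, 0, 12, 14, 8]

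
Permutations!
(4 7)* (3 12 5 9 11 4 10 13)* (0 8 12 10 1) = (0 8 12 5 9 11 4 7 1)(3 10 13) = [8, 0, 2, 10, 7, 9, 6, 1, 12, 11, 13, 4, 5, 3]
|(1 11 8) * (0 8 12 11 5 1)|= 2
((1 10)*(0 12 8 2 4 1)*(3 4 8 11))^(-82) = [11, 0, 2, 1, 10, 5, 6, 7, 8, 9, 12, 4, 3] = (0 11 4 10 12 3 1)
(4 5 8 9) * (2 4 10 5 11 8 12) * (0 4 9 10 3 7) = [4, 1, 9, 7, 11, 12, 6, 0, 10, 3, 5, 8, 2] = (0 4 11 8 10 5 12 2 9 3 7)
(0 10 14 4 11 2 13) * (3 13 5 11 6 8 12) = (0 10 14 4 6 8 12 3 13)(2 5 11) = [10, 1, 5, 13, 6, 11, 8, 7, 12, 9, 14, 2, 3, 0, 4]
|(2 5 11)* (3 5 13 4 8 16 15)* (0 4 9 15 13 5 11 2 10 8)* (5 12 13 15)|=30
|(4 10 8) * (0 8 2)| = 5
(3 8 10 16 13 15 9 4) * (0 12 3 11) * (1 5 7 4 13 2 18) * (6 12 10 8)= [10, 5, 18, 6, 11, 7, 12, 4, 8, 13, 16, 0, 3, 15, 14, 9, 2, 17, 1]= (0 10 16 2 18 1 5 7 4 11)(3 6 12)(9 13 15)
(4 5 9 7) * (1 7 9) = [0, 7, 2, 3, 5, 1, 6, 4, 8, 9] = (9)(1 7 4 5)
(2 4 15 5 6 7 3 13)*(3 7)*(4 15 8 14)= (2 15 5 6 3 13)(4 8 14)= [0, 1, 15, 13, 8, 6, 3, 7, 14, 9, 10, 11, 12, 2, 4, 5]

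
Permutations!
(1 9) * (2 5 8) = (1 9)(2 5 8) = [0, 9, 5, 3, 4, 8, 6, 7, 2, 1]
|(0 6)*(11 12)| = |(0 6)(11 12)| = 2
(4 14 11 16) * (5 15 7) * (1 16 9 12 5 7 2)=(1 16 4 14 11 9 12 5 15 2)=[0, 16, 1, 3, 14, 15, 6, 7, 8, 12, 10, 9, 5, 13, 11, 2, 4]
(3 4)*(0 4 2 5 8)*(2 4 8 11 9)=[8, 1, 5, 4, 3, 11, 6, 7, 0, 2, 10, 9]=(0 8)(2 5 11 9)(3 4)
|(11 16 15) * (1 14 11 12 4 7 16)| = 15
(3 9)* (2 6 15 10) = (2 6 15 10)(3 9) = [0, 1, 6, 9, 4, 5, 15, 7, 8, 3, 2, 11, 12, 13, 14, 10]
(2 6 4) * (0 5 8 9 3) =(0 5 8 9 3)(2 6 4) =[5, 1, 6, 0, 2, 8, 4, 7, 9, 3]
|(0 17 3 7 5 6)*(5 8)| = 7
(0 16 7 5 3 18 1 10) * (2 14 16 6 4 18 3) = (0 6 4 18 1 10)(2 14 16 7 5) = [6, 10, 14, 3, 18, 2, 4, 5, 8, 9, 0, 11, 12, 13, 16, 15, 7, 17, 1]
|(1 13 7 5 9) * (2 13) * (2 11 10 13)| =7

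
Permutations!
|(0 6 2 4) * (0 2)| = |(0 6)(2 4)| = 2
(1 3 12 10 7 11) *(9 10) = (1 3 12 9 10 7 11) = [0, 3, 2, 12, 4, 5, 6, 11, 8, 10, 7, 1, 9]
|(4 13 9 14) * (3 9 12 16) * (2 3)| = |(2 3 9 14 4 13 12 16)| = 8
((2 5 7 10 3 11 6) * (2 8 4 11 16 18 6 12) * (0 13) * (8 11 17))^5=(0 13)(2 16)(3 12)(4 8 17)(5 18)(6 7)(10 11)=[13, 1, 16, 12, 8, 18, 7, 6, 17, 9, 11, 10, 3, 0, 14, 15, 2, 4, 5]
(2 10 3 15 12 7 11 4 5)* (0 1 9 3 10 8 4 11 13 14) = (0 1 9 3 15 12 7 13 14)(2 8 4 5) = [1, 9, 8, 15, 5, 2, 6, 13, 4, 3, 10, 11, 7, 14, 0, 12]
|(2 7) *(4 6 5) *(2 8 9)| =12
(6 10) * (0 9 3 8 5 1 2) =(0 9 3 8 5 1 2)(6 10) =[9, 2, 0, 8, 4, 1, 10, 7, 5, 3, 6]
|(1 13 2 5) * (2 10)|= |(1 13 10 2 5)|= 5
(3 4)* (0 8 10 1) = (0 8 10 1)(3 4) = [8, 0, 2, 4, 3, 5, 6, 7, 10, 9, 1]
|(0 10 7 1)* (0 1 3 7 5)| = |(0 10 5)(3 7)| = 6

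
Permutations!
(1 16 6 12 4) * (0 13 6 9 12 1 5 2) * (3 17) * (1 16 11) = [13, 11, 0, 17, 5, 2, 16, 7, 8, 12, 10, 1, 4, 6, 14, 15, 9, 3] = (0 13 6 16 9 12 4 5 2)(1 11)(3 17)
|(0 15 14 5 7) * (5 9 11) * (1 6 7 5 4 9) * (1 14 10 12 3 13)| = |(0 15 10 12 3 13 1 6 7)(4 9 11)| = 9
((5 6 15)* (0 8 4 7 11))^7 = (0 4 11 8 7)(5 6 15) = [4, 1, 2, 3, 11, 6, 15, 0, 7, 9, 10, 8, 12, 13, 14, 5]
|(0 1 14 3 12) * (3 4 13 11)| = 8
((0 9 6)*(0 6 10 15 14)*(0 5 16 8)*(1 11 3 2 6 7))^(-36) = [14, 1, 2, 3, 4, 9, 6, 7, 15, 5, 16, 11, 12, 13, 0, 8, 10] = (0 14)(5 9)(8 15)(10 16)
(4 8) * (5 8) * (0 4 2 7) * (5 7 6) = (0 4 7)(2 6 5 8) = [4, 1, 6, 3, 7, 8, 5, 0, 2]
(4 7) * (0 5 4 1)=(0 5 4 7 1)=[5, 0, 2, 3, 7, 4, 6, 1]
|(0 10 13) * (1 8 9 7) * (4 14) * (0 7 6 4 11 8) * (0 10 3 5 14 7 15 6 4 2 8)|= 10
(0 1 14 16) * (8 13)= (0 1 14 16)(8 13)= [1, 14, 2, 3, 4, 5, 6, 7, 13, 9, 10, 11, 12, 8, 16, 15, 0]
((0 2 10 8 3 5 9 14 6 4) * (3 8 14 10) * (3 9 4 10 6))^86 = (0 14 2 3 9 5 6 4 10) = [14, 1, 3, 9, 10, 6, 4, 7, 8, 5, 0, 11, 12, 13, 2]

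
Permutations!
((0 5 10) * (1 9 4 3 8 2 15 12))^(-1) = (0 10 5)(1 12 15 2 8 3 4 9) = [10, 12, 8, 4, 9, 0, 6, 7, 3, 1, 5, 11, 15, 13, 14, 2]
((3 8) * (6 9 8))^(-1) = (3 8 9 6) = [0, 1, 2, 8, 4, 5, 3, 7, 9, 6]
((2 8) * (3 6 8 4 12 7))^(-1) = [0, 1, 8, 7, 2, 5, 3, 12, 6, 9, 10, 11, 4] = (2 8 6 3 7 12 4)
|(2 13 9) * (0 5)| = 6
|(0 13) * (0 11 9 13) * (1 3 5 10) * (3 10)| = |(1 10)(3 5)(9 13 11)| = 6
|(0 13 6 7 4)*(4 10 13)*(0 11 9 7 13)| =|(0 4 11 9 7 10)(6 13)| =6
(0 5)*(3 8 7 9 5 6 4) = [6, 1, 2, 8, 3, 0, 4, 9, 7, 5] = (0 6 4 3 8 7 9 5)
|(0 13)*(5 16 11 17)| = 4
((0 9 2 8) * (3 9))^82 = (0 9 8 3 2) = [9, 1, 0, 2, 4, 5, 6, 7, 3, 8]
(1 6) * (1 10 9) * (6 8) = [0, 8, 2, 3, 4, 5, 10, 7, 6, 1, 9] = (1 8 6 10 9)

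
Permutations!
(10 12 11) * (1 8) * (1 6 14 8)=[0, 1, 2, 3, 4, 5, 14, 7, 6, 9, 12, 10, 11, 13, 8]=(6 14 8)(10 12 11)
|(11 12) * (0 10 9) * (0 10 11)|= |(0 11 12)(9 10)|= 6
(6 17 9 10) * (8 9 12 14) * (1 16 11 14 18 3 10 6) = (1 16 11 14 8 9 6 17 12 18 3 10) = [0, 16, 2, 10, 4, 5, 17, 7, 9, 6, 1, 14, 18, 13, 8, 15, 11, 12, 3]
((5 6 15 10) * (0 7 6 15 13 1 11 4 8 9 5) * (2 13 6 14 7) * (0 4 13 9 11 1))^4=(0 15 11 9 4)(2 10 13 5 8)=[15, 1, 10, 3, 0, 8, 6, 7, 2, 4, 13, 9, 12, 5, 14, 11]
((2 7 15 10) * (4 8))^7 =[0, 1, 10, 3, 8, 5, 6, 2, 4, 9, 15, 11, 12, 13, 14, 7] =(2 10 15 7)(4 8)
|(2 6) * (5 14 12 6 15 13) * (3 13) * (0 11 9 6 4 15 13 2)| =|(0 11 9 6)(2 13 5 14 12 4 15 3)| =8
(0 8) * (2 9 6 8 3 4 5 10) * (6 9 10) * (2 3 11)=(0 11 2 10 3 4 5 6 8)=[11, 1, 10, 4, 5, 6, 8, 7, 0, 9, 3, 2]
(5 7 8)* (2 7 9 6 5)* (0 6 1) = (0 6 5 9 1)(2 7 8) = [6, 0, 7, 3, 4, 9, 5, 8, 2, 1]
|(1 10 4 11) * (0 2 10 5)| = 7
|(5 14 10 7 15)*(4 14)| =|(4 14 10 7 15 5)| =6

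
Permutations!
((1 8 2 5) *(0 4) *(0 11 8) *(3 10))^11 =(0 2 4 5 11 1 8)(3 10) =[2, 8, 4, 10, 5, 11, 6, 7, 0, 9, 3, 1]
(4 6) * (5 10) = (4 6)(5 10) = [0, 1, 2, 3, 6, 10, 4, 7, 8, 9, 5]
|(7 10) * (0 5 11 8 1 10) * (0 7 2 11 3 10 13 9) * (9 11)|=12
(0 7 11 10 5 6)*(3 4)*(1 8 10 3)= (0 7 11 3 4 1 8 10 5 6)= [7, 8, 2, 4, 1, 6, 0, 11, 10, 9, 5, 3]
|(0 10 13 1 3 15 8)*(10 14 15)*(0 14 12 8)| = 20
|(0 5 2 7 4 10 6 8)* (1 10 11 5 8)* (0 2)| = 21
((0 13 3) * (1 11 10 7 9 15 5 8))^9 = [0, 11, 2, 3, 4, 8, 6, 9, 1, 15, 7, 10, 12, 13, 14, 5] = (1 11 10 7 9 15 5 8)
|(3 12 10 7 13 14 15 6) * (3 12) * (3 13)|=|(3 13 14 15 6 12 10 7)|=8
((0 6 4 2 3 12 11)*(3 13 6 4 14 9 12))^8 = (0 11 12 9 14 6 13 2 4) = [11, 1, 4, 3, 0, 5, 13, 7, 8, 14, 10, 12, 9, 2, 6]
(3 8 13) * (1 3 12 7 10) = (1 3 8 13 12 7 10) = [0, 3, 2, 8, 4, 5, 6, 10, 13, 9, 1, 11, 7, 12]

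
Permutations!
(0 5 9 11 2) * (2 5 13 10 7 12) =(0 13 10 7 12 2)(5 9 11) =[13, 1, 0, 3, 4, 9, 6, 12, 8, 11, 7, 5, 2, 10]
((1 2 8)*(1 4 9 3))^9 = (1 4)(2 9)(3 8) = [0, 4, 9, 8, 1, 5, 6, 7, 3, 2]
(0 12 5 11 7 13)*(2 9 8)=(0 12 5 11 7 13)(2 9 8)=[12, 1, 9, 3, 4, 11, 6, 13, 2, 8, 10, 7, 5, 0]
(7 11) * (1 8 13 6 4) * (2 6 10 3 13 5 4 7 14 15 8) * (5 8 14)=[0, 2, 6, 13, 1, 4, 7, 11, 8, 9, 3, 5, 12, 10, 15, 14]=(1 2 6 7 11 5 4)(3 13 10)(14 15)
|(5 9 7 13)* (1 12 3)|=12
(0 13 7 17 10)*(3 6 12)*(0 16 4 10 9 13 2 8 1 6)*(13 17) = [2, 6, 8, 0, 10, 5, 12, 13, 1, 17, 16, 11, 3, 7, 14, 15, 4, 9] = (0 2 8 1 6 12 3)(4 10 16)(7 13)(9 17)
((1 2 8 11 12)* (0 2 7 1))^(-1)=[12, 7, 0, 3, 4, 5, 6, 1, 2, 9, 10, 8, 11]=(0 12 11 8 2)(1 7)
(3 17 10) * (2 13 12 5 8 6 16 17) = [0, 1, 13, 2, 4, 8, 16, 7, 6, 9, 3, 11, 5, 12, 14, 15, 17, 10] = (2 13 12 5 8 6 16 17 10 3)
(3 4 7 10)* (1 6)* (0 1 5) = (0 1 6 5)(3 4 7 10) = [1, 6, 2, 4, 7, 0, 5, 10, 8, 9, 3]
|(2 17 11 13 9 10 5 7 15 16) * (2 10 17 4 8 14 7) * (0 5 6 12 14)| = |(0 5 2 4 8)(6 12 14 7 15 16 10)(9 17 11 13)| = 140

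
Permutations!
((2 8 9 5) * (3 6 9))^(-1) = (2 5 9 6 3 8) = [0, 1, 5, 8, 4, 9, 3, 7, 2, 6]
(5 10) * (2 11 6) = [0, 1, 11, 3, 4, 10, 2, 7, 8, 9, 5, 6] = (2 11 6)(5 10)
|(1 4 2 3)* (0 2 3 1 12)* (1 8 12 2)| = 7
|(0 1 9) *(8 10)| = 6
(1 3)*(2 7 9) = (1 3)(2 7 9) = [0, 3, 7, 1, 4, 5, 6, 9, 8, 2]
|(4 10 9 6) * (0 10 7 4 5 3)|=|(0 10 9 6 5 3)(4 7)|=6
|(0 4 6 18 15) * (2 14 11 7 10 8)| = 30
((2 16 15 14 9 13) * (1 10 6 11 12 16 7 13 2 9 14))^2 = (1 6 12 15 10 11 16)(2 13)(7 9) = [0, 6, 13, 3, 4, 5, 12, 9, 8, 7, 11, 16, 15, 2, 14, 10, 1]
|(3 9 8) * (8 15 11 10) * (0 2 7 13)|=12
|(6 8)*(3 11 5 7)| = 4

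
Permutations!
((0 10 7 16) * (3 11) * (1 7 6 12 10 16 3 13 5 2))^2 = [0, 3, 7, 13, 4, 1, 10, 11, 8, 9, 12, 5, 6, 2, 14, 15, 16] = (16)(1 3 13 2 7 11 5)(6 10 12)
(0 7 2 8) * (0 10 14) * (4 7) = [4, 1, 8, 3, 7, 5, 6, 2, 10, 9, 14, 11, 12, 13, 0] = (0 4 7 2 8 10 14)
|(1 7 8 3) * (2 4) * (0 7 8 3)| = |(0 7 3 1 8)(2 4)| = 10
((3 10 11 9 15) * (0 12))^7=(0 12)(3 11 15 10 9)=[12, 1, 2, 11, 4, 5, 6, 7, 8, 3, 9, 15, 0, 13, 14, 10]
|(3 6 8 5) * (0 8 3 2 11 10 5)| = 4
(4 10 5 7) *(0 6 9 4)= [6, 1, 2, 3, 10, 7, 9, 0, 8, 4, 5]= (0 6 9 4 10 5 7)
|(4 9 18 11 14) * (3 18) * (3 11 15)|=12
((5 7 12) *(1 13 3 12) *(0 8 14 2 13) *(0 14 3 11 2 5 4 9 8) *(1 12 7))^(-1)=(1 5 14)(2 11 13)(3 8 9 4 12 7)=[0, 5, 11, 8, 12, 14, 6, 3, 9, 4, 10, 13, 7, 2, 1]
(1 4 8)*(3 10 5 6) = (1 4 8)(3 10 5 6) = [0, 4, 2, 10, 8, 6, 3, 7, 1, 9, 5]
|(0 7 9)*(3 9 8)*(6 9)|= |(0 7 8 3 6 9)|= 6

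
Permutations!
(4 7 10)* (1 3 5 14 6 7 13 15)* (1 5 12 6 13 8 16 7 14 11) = [0, 3, 2, 12, 8, 11, 14, 10, 16, 9, 4, 1, 6, 15, 13, 5, 7] = (1 3 12 6 14 13 15 5 11)(4 8 16 7 10)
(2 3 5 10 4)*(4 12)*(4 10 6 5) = [0, 1, 3, 4, 2, 6, 5, 7, 8, 9, 12, 11, 10] = (2 3 4)(5 6)(10 12)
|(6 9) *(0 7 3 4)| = 4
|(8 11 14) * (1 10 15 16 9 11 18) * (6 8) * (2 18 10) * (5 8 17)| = 30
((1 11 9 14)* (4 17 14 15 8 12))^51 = [0, 4, 2, 3, 15, 5, 6, 7, 11, 14, 10, 17, 9, 13, 12, 1, 16, 8] = (1 4 15)(8 11 17)(9 14 12)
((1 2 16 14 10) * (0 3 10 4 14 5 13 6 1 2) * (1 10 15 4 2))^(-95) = (0 3 15 4 14 2 16 5 13 6 10 1) = [3, 0, 16, 15, 14, 13, 10, 7, 8, 9, 1, 11, 12, 6, 2, 4, 5]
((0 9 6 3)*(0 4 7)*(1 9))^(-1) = (0 7 4 3 6 9 1) = [7, 0, 2, 6, 3, 5, 9, 4, 8, 1]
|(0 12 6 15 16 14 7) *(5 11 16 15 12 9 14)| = 12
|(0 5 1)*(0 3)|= 4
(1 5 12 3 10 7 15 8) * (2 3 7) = (1 5 12 7 15 8)(2 3 10) = [0, 5, 3, 10, 4, 12, 6, 15, 1, 9, 2, 11, 7, 13, 14, 8]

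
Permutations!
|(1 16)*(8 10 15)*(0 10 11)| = |(0 10 15 8 11)(1 16)| = 10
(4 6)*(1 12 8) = [0, 12, 2, 3, 6, 5, 4, 7, 1, 9, 10, 11, 8] = (1 12 8)(4 6)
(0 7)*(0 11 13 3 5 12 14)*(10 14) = [7, 1, 2, 5, 4, 12, 6, 11, 8, 9, 14, 13, 10, 3, 0] = (0 7 11 13 3 5 12 10 14)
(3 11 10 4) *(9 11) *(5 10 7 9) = (3 5 10 4)(7 9 11) = [0, 1, 2, 5, 3, 10, 6, 9, 8, 11, 4, 7]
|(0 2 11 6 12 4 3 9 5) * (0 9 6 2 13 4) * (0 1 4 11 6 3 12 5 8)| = 24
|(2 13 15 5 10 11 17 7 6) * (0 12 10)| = 11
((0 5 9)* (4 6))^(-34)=(0 9 5)=[9, 1, 2, 3, 4, 0, 6, 7, 8, 5]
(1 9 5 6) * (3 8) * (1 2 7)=[0, 9, 7, 8, 4, 6, 2, 1, 3, 5]=(1 9 5 6 2 7)(3 8)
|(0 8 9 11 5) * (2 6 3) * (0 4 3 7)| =|(0 8 9 11 5 4 3 2 6 7)| =10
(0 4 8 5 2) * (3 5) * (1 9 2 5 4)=(0 1 9 2)(3 4 8)=[1, 9, 0, 4, 8, 5, 6, 7, 3, 2]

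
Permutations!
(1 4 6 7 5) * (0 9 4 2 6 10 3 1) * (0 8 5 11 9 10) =[10, 2, 6, 1, 0, 8, 7, 11, 5, 4, 3, 9] =(0 10 3 1 2 6 7 11 9 4)(5 8)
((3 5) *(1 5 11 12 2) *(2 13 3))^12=[0, 1, 2, 3, 4, 5, 6, 7, 8, 9, 10, 11, 12, 13]=(13)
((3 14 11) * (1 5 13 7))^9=(14)(1 5 13 7)=[0, 5, 2, 3, 4, 13, 6, 1, 8, 9, 10, 11, 12, 7, 14]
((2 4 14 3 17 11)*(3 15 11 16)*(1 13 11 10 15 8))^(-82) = (1 11 4 8 13 2 14)(3 16 17) = [0, 11, 14, 16, 8, 5, 6, 7, 13, 9, 10, 4, 12, 2, 1, 15, 17, 3]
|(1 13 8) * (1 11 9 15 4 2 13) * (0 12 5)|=|(0 12 5)(2 13 8 11 9 15 4)|=21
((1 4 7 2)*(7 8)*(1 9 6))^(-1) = (1 6 9 2 7 8 4) = [0, 6, 7, 3, 1, 5, 9, 8, 4, 2]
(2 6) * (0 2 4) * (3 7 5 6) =(0 2 3 7 5 6 4) =[2, 1, 3, 7, 0, 6, 4, 5]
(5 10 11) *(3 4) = [0, 1, 2, 4, 3, 10, 6, 7, 8, 9, 11, 5] = (3 4)(5 10 11)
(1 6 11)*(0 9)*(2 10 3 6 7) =(0 9)(1 7 2 10 3 6 11) =[9, 7, 10, 6, 4, 5, 11, 2, 8, 0, 3, 1]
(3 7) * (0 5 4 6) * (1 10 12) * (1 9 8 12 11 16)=(0 5 4 6)(1 10 11 16)(3 7)(8 12 9)=[5, 10, 2, 7, 6, 4, 0, 3, 12, 8, 11, 16, 9, 13, 14, 15, 1]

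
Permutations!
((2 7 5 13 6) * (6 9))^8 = [0, 1, 5, 3, 4, 9, 7, 13, 8, 2, 10, 11, 12, 6] = (2 5 9)(6 7 13)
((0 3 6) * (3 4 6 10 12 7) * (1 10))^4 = (0 4 6)(1 3 7 12 10) = [4, 3, 2, 7, 6, 5, 0, 12, 8, 9, 1, 11, 10]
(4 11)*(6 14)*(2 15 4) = [0, 1, 15, 3, 11, 5, 14, 7, 8, 9, 10, 2, 12, 13, 6, 4] = (2 15 4 11)(6 14)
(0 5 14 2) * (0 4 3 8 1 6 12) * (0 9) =(0 5 14 2 4 3 8 1 6 12 9) =[5, 6, 4, 8, 3, 14, 12, 7, 1, 0, 10, 11, 9, 13, 2]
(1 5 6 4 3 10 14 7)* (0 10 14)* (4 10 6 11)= (0 6 10)(1 5 11 4 3 14 7)= [6, 5, 2, 14, 3, 11, 10, 1, 8, 9, 0, 4, 12, 13, 7]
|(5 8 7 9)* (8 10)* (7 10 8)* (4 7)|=6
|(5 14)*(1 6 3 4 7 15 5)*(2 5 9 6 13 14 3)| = |(1 13 14)(2 5 3 4 7 15 9 6)| = 24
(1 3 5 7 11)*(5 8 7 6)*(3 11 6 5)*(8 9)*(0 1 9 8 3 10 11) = (0 1)(3 8 7 6 10 11 9) = [1, 0, 2, 8, 4, 5, 10, 6, 7, 3, 11, 9]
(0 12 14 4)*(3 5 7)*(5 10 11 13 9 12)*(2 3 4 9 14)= (0 5 7 4)(2 3 10 11 13 14 9 12)= [5, 1, 3, 10, 0, 7, 6, 4, 8, 12, 11, 13, 2, 14, 9]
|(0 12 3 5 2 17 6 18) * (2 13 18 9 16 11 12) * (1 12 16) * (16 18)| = 13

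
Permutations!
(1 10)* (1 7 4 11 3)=(1 10 7 4 11 3)=[0, 10, 2, 1, 11, 5, 6, 4, 8, 9, 7, 3]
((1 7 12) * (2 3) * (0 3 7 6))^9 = (0 2 12 6 3 7 1) = [2, 0, 12, 7, 4, 5, 3, 1, 8, 9, 10, 11, 6]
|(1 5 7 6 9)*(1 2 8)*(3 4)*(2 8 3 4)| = 6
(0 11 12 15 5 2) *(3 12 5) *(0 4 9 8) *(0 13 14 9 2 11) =(2 4)(3 12 15)(5 11)(8 13 14 9) =[0, 1, 4, 12, 2, 11, 6, 7, 13, 8, 10, 5, 15, 14, 9, 3]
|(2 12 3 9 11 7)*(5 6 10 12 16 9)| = |(2 16 9 11 7)(3 5 6 10 12)| = 5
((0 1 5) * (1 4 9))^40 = (9) = [0, 1, 2, 3, 4, 5, 6, 7, 8, 9]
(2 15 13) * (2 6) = (2 15 13 6) = [0, 1, 15, 3, 4, 5, 2, 7, 8, 9, 10, 11, 12, 6, 14, 13]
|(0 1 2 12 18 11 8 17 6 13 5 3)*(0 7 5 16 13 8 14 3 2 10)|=|(0 1 10)(2 12 18 11 14 3 7 5)(6 8 17)(13 16)|=24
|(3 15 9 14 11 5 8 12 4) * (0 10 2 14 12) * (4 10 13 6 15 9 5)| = 24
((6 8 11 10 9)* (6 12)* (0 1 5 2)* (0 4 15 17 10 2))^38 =(0 5 1)(2 8 12 10 15)(4 11 6 9 17) =[5, 0, 8, 3, 11, 1, 9, 7, 12, 17, 15, 6, 10, 13, 14, 2, 16, 4]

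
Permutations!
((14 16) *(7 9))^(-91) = (7 9)(14 16) = [0, 1, 2, 3, 4, 5, 6, 9, 8, 7, 10, 11, 12, 13, 16, 15, 14]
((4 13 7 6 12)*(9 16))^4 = [0, 1, 2, 3, 12, 5, 7, 13, 8, 9, 10, 11, 6, 4, 14, 15, 16] = (16)(4 12 6 7 13)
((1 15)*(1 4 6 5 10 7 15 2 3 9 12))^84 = (15)(1 12 9 3 2) = [0, 12, 1, 2, 4, 5, 6, 7, 8, 3, 10, 11, 9, 13, 14, 15]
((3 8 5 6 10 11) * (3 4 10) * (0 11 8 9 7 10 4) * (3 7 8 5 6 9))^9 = (0 11)(5 6)(7 9)(8 10) = [11, 1, 2, 3, 4, 6, 5, 9, 10, 7, 8, 0]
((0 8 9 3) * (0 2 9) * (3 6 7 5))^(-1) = (0 8)(2 3 5 7 6 9) = [8, 1, 3, 5, 4, 7, 9, 6, 0, 2]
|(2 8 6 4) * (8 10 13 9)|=7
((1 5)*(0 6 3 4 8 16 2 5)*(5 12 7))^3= [4, 3, 5, 16, 2, 6, 8, 0, 12, 9, 10, 11, 1, 13, 14, 15, 7]= (0 4 2 5 6 8 12 1 3 16 7)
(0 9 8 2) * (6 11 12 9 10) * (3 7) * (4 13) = (0 10 6 11 12 9 8 2)(3 7)(4 13) = [10, 1, 0, 7, 13, 5, 11, 3, 2, 8, 6, 12, 9, 4]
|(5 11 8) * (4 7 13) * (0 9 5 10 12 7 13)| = 8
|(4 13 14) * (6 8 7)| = 3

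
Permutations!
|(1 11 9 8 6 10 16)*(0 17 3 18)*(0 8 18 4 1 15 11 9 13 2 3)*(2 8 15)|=26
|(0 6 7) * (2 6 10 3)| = |(0 10 3 2 6 7)| = 6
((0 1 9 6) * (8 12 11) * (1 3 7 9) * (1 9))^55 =(0 3 7 1 9 6)(8 12 11) =[3, 9, 2, 7, 4, 5, 0, 1, 12, 6, 10, 8, 11]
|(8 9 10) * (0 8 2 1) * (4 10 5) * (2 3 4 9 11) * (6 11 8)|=30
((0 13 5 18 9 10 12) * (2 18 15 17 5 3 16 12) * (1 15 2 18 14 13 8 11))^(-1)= (0 12 16 3 13 14 2 5 17 15 1 11 8)(9 18 10)= [12, 11, 5, 13, 4, 17, 6, 7, 0, 18, 9, 8, 16, 14, 2, 1, 3, 15, 10]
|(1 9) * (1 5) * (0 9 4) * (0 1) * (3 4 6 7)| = 15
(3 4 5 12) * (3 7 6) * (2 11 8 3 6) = (2 11 8 3 4 5 12 7) = [0, 1, 11, 4, 5, 12, 6, 2, 3, 9, 10, 8, 7]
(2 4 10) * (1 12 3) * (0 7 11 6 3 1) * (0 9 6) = [7, 12, 4, 9, 10, 5, 3, 11, 8, 6, 2, 0, 1] = (0 7 11)(1 12)(2 4 10)(3 9 6)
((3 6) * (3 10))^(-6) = [0, 1, 2, 3, 4, 5, 6, 7, 8, 9, 10] = (10)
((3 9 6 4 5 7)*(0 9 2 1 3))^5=[7, 2, 3, 1, 6, 4, 9, 5, 8, 0]=(0 7 5 4 6 9)(1 2 3)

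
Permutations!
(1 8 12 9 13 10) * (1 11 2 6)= (1 8 12 9 13 10 11 2 6)= [0, 8, 6, 3, 4, 5, 1, 7, 12, 13, 11, 2, 9, 10]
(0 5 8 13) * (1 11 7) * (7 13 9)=[5, 11, 2, 3, 4, 8, 6, 1, 9, 7, 10, 13, 12, 0]=(0 5 8 9 7 1 11 13)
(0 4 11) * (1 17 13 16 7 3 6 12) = [4, 17, 2, 6, 11, 5, 12, 3, 8, 9, 10, 0, 1, 16, 14, 15, 7, 13] = (0 4 11)(1 17 13 16 7 3 6 12)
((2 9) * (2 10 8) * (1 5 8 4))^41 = (1 4 10 9 2 8 5) = [0, 4, 8, 3, 10, 1, 6, 7, 5, 2, 9]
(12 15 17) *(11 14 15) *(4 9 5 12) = [0, 1, 2, 3, 9, 12, 6, 7, 8, 5, 10, 14, 11, 13, 15, 17, 16, 4] = (4 9 5 12 11 14 15 17)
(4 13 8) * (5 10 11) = (4 13 8)(5 10 11) = [0, 1, 2, 3, 13, 10, 6, 7, 4, 9, 11, 5, 12, 8]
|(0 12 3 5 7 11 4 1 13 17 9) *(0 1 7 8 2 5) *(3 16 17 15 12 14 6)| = |(0 14 6 3)(1 13 15 12 16 17 9)(2 5 8)(4 7 11)| = 84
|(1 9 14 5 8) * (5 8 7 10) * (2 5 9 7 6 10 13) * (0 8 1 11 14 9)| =|(0 8 11 14 1 7 13 2 5 6 10)| =11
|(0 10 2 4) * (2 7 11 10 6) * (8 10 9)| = 20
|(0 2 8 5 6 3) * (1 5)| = 7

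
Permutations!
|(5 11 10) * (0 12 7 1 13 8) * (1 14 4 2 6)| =|(0 12 7 14 4 2 6 1 13 8)(5 11 10)| =30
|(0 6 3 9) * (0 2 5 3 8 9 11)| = 8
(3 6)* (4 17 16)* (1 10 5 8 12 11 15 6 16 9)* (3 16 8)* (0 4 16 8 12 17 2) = (0 4 2)(1 10 5 3 12 11 15 6 8 17 9) = [4, 10, 0, 12, 2, 3, 8, 7, 17, 1, 5, 15, 11, 13, 14, 6, 16, 9]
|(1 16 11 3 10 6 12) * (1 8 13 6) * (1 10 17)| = |(1 16 11 3 17)(6 12 8 13)| = 20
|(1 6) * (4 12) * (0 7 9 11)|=|(0 7 9 11)(1 6)(4 12)|=4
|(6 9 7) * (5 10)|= |(5 10)(6 9 7)|= 6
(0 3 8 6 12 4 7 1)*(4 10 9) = [3, 0, 2, 8, 7, 5, 12, 1, 6, 4, 9, 11, 10] = (0 3 8 6 12 10 9 4 7 1)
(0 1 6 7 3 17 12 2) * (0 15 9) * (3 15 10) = (0 1 6 7 15 9)(2 10 3 17 12) = [1, 6, 10, 17, 4, 5, 7, 15, 8, 0, 3, 11, 2, 13, 14, 9, 16, 12]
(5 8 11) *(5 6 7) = (5 8 11 6 7) = [0, 1, 2, 3, 4, 8, 7, 5, 11, 9, 10, 6]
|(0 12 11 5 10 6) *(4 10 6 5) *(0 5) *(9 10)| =|(0 12 11 4 9 10)(5 6)| =6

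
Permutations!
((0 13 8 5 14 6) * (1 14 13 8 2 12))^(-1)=[6, 12, 13, 3, 4, 8, 14, 7, 0, 9, 10, 11, 2, 5, 1]=(0 6 14 1 12 2 13 5 8)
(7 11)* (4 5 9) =(4 5 9)(7 11) =[0, 1, 2, 3, 5, 9, 6, 11, 8, 4, 10, 7]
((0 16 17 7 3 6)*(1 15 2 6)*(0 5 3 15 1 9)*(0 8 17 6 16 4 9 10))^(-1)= (0 10 3 5 6 16 2 15 7 17 8 9 4)= [10, 1, 15, 5, 0, 6, 16, 17, 9, 4, 3, 11, 12, 13, 14, 7, 2, 8]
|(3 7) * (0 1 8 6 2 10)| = 6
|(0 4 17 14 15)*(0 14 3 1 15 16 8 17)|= 14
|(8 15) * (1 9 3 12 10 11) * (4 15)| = |(1 9 3 12 10 11)(4 15 8)| = 6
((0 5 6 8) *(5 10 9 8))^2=(0 9)(8 10)=[9, 1, 2, 3, 4, 5, 6, 7, 10, 0, 8]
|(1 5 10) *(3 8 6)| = 3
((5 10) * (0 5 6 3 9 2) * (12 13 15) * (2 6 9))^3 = (15)(0 9 2 10 3 5 6) = [9, 1, 10, 5, 4, 6, 0, 7, 8, 2, 3, 11, 12, 13, 14, 15]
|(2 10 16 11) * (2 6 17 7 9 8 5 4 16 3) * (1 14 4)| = |(1 14 4 16 11 6 17 7 9 8 5)(2 10 3)| = 33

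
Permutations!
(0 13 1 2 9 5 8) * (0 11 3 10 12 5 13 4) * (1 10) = (0 4)(1 2 9 13 10 12 5 8 11 3) = [4, 2, 9, 1, 0, 8, 6, 7, 11, 13, 12, 3, 5, 10]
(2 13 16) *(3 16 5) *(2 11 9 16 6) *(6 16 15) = [0, 1, 13, 16, 4, 3, 2, 7, 8, 15, 10, 9, 12, 5, 14, 6, 11] = (2 13 5 3 16 11 9 15 6)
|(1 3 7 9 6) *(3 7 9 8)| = |(1 7 8 3 9 6)| = 6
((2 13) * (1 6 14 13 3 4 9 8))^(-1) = [0, 8, 13, 2, 3, 5, 1, 7, 9, 4, 10, 11, 12, 14, 6] = (1 8 9 4 3 2 13 14 6)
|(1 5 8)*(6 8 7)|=5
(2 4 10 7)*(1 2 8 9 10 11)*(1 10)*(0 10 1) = [10, 2, 4, 3, 11, 5, 6, 8, 9, 0, 7, 1] = (0 10 7 8 9)(1 2 4 11)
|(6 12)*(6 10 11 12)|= |(10 11 12)|= 3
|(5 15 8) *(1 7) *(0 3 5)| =|(0 3 5 15 8)(1 7)| =10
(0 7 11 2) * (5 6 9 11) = [7, 1, 0, 3, 4, 6, 9, 5, 8, 11, 10, 2] = (0 7 5 6 9 11 2)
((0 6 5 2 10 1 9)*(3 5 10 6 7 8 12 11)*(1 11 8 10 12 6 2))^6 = (12)(0 1 3 10)(5 11 7 9) = [1, 3, 2, 10, 4, 11, 6, 9, 8, 5, 0, 7, 12]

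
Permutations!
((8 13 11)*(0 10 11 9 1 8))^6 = (1 13)(8 9) = [0, 13, 2, 3, 4, 5, 6, 7, 9, 8, 10, 11, 12, 1]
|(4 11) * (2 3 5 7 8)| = 10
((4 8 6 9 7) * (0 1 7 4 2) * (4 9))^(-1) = (9)(0 2 7 1)(4 6 8) = [2, 0, 7, 3, 6, 5, 8, 1, 4, 9]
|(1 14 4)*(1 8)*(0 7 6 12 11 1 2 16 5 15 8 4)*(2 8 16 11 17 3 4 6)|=30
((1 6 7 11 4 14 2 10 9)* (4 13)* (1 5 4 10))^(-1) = (1 2 14 4 5 9 10 13 11 7 6) = [0, 2, 14, 3, 5, 9, 1, 6, 8, 10, 13, 7, 12, 11, 4]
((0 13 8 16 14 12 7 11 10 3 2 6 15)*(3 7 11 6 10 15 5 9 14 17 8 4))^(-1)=(0 15 11 12 14 9 5 6 7 10 2 3 4 13)(8 17 16)=[15, 1, 3, 4, 13, 6, 7, 10, 17, 5, 2, 12, 14, 0, 9, 11, 8, 16]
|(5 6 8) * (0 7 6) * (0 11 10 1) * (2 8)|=9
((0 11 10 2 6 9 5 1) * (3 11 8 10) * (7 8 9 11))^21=(11)(0 9 5 1)=[9, 0, 2, 3, 4, 1, 6, 7, 8, 5, 10, 11]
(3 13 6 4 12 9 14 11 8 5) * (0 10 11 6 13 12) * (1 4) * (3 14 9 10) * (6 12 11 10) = [3, 4, 2, 11, 0, 14, 1, 7, 5, 9, 10, 8, 6, 13, 12] = (0 3 11 8 5 14 12 6 1 4)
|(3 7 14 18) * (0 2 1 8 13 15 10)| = |(0 2 1 8 13 15 10)(3 7 14 18)| = 28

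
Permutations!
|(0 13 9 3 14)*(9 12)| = 6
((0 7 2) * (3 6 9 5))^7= (0 7 2)(3 5 9 6)= [7, 1, 0, 5, 4, 9, 3, 2, 8, 6]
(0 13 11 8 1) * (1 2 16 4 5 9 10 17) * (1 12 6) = (0 13 11 8 2 16 4 5 9 10 17 12 6 1) = [13, 0, 16, 3, 5, 9, 1, 7, 2, 10, 17, 8, 6, 11, 14, 15, 4, 12]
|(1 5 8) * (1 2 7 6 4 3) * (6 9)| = 9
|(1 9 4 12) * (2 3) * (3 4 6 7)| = 8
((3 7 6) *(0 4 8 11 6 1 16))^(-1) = [16, 7, 2, 6, 0, 5, 11, 3, 4, 9, 10, 8, 12, 13, 14, 15, 1] = (0 16 1 7 3 6 11 8 4)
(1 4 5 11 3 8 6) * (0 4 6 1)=[4, 6, 2, 8, 5, 11, 0, 7, 1, 9, 10, 3]=(0 4 5 11 3 8 1 6)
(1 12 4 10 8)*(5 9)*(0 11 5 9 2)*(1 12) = [11, 1, 0, 3, 10, 2, 6, 7, 12, 9, 8, 5, 4] = (0 11 5 2)(4 10 8 12)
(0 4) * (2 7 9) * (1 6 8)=(0 4)(1 6 8)(2 7 9)=[4, 6, 7, 3, 0, 5, 8, 9, 1, 2]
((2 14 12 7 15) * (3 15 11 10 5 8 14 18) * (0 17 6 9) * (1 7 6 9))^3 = (1 10 14)(2 15 3 18)(5 12 7)(6 11 8) = [0, 10, 15, 18, 4, 12, 11, 5, 6, 9, 14, 8, 7, 13, 1, 3, 16, 17, 2]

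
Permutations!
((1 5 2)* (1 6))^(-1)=(1 6 2 5)=[0, 6, 5, 3, 4, 1, 2]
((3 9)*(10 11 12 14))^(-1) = (3 9)(10 14 12 11) = [0, 1, 2, 9, 4, 5, 6, 7, 8, 3, 14, 10, 11, 13, 12]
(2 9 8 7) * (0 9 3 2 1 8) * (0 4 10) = [9, 8, 3, 2, 10, 5, 6, 1, 7, 4, 0] = (0 9 4 10)(1 8 7)(2 3)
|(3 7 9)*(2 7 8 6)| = |(2 7 9 3 8 6)| = 6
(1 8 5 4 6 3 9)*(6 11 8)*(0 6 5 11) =[6, 5, 2, 9, 0, 4, 3, 7, 11, 1, 10, 8] =(0 6 3 9 1 5 4)(8 11)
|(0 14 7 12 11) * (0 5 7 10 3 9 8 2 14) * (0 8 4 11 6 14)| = |(0 8 2)(3 9 4 11 5 7 12 6 14 10)| = 30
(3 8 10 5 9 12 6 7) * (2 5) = (2 5 9 12 6 7 3 8 10) = [0, 1, 5, 8, 4, 9, 7, 3, 10, 12, 2, 11, 6]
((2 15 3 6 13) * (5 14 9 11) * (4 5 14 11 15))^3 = [0, 1, 11, 2, 14, 9, 4, 7, 8, 6, 10, 15, 12, 5, 3, 13] = (2 11 15 13 5 9 6 4 14 3)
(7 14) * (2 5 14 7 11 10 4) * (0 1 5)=(0 1 5 14 11 10 4 2)=[1, 5, 0, 3, 2, 14, 6, 7, 8, 9, 4, 10, 12, 13, 11]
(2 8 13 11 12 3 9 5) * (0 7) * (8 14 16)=[7, 1, 14, 9, 4, 2, 6, 0, 13, 5, 10, 12, 3, 11, 16, 15, 8]=(0 7)(2 14 16 8 13 11 12 3 9 5)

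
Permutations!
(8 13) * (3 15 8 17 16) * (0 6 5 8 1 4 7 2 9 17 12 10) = [6, 4, 9, 15, 7, 8, 5, 2, 13, 17, 0, 11, 10, 12, 14, 1, 3, 16] = (0 6 5 8 13 12 10)(1 4 7 2 9 17 16 3 15)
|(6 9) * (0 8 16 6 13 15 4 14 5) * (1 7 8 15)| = 35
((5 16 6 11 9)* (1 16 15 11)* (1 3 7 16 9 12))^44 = (16)(1 5 11)(9 15 12) = [0, 5, 2, 3, 4, 11, 6, 7, 8, 15, 10, 1, 9, 13, 14, 12, 16]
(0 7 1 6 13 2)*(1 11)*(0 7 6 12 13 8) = (0 6 8)(1 12 13 2 7 11) = [6, 12, 7, 3, 4, 5, 8, 11, 0, 9, 10, 1, 13, 2]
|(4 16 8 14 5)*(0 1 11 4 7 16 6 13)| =30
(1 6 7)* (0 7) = (0 7 1 6) = [7, 6, 2, 3, 4, 5, 0, 1]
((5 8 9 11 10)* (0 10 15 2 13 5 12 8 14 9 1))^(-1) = (0 1 8 12 10)(2 15 11 9 14 5 13) = [1, 8, 15, 3, 4, 13, 6, 7, 12, 14, 0, 9, 10, 2, 5, 11]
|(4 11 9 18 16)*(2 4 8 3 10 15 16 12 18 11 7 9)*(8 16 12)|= |(2 4 7 9 11)(3 10 15 12 18 8)|= 30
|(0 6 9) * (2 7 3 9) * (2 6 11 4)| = |(0 11 4 2 7 3 9)| = 7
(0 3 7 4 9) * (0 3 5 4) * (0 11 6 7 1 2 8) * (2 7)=(0 5 4 9 3 1 7 11 6 2 8)=[5, 7, 8, 1, 9, 4, 2, 11, 0, 3, 10, 6]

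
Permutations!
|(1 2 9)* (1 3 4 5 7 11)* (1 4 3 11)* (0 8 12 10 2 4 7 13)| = |(0 8 12 10 2 9 11 7 1 4 5 13)| = 12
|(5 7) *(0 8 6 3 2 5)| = 7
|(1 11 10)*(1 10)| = 2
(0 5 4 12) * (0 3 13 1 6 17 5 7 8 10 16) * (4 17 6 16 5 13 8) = [7, 16, 2, 8, 12, 17, 6, 4, 10, 9, 5, 11, 3, 1, 14, 15, 0, 13] = (0 7 4 12 3 8 10 5 17 13 1 16)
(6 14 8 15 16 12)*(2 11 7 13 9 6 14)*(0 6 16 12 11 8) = (0 6 2 8 15 12 14)(7 13 9 16 11) = [6, 1, 8, 3, 4, 5, 2, 13, 15, 16, 10, 7, 14, 9, 0, 12, 11]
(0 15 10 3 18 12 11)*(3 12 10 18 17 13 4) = (0 15 18 10 12 11)(3 17 13 4) = [15, 1, 2, 17, 3, 5, 6, 7, 8, 9, 12, 0, 11, 4, 14, 18, 16, 13, 10]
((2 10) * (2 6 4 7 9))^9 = (2 4)(6 9)(7 10) = [0, 1, 4, 3, 2, 5, 9, 10, 8, 6, 7]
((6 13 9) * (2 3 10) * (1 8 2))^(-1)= (1 10 3 2 8)(6 9 13)= [0, 10, 8, 2, 4, 5, 9, 7, 1, 13, 3, 11, 12, 6]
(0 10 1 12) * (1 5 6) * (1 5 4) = (0 10 4 1 12)(5 6) = [10, 12, 2, 3, 1, 6, 5, 7, 8, 9, 4, 11, 0]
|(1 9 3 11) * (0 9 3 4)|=3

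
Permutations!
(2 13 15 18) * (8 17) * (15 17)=(2 13 17 8 15 18)=[0, 1, 13, 3, 4, 5, 6, 7, 15, 9, 10, 11, 12, 17, 14, 18, 16, 8, 2]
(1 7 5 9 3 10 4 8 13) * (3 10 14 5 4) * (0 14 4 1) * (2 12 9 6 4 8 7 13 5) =(0 14 2 12 9 10 3 8 5 6 4 7 1 13) =[14, 13, 12, 8, 7, 6, 4, 1, 5, 10, 3, 11, 9, 0, 2]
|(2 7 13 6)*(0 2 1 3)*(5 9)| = 14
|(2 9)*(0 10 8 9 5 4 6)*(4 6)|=|(0 10 8 9 2 5 6)|=7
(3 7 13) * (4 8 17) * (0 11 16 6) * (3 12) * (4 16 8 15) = (0 11 8 17 16 6)(3 7 13 12)(4 15) = [11, 1, 2, 7, 15, 5, 0, 13, 17, 9, 10, 8, 3, 12, 14, 4, 6, 16]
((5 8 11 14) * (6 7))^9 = (5 8 11 14)(6 7) = [0, 1, 2, 3, 4, 8, 7, 6, 11, 9, 10, 14, 12, 13, 5]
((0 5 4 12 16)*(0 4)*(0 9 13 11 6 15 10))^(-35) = (0 6 9 10 11 5 15 13)(4 12 16) = [6, 1, 2, 3, 12, 15, 9, 7, 8, 10, 11, 5, 16, 0, 14, 13, 4]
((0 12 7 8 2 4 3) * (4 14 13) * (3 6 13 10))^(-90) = (0 10 2 7)(3 14 8 12) = [10, 1, 7, 14, 4, 5, 6, 0, 12, 9, 2, 11, 3, 13, 8]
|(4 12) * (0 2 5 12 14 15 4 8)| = |(0 2 5 12 8)(4 14 15)| = 15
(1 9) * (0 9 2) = (0 9 1 2) = [9, 2, 0, 3, 4, 5, 6, 7, 8, 1]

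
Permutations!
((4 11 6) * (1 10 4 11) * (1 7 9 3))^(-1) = (1 3 9 7 4 10)(6 11) = [0, 3, 2, 9, 10, 5, 11, 4, 8, 7, 1, 6]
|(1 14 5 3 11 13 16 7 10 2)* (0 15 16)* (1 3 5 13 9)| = |(0 15 16 7 10 2 3 11 9 1 14 13)| = 12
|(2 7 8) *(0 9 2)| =|(0 9 2 7 8)| =5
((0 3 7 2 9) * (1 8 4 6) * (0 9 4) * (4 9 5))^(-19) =(0 3 7 2 9 5 4 6 1 8) =[3, 8, 9, 7, 6, 4, 1, 2, 0, 5]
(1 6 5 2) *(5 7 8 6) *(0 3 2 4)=[3, 5, 1, 2, 0, 4, 7, 8, 6]=(0 3 2 1 5 4)(6 7 8)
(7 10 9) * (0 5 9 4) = [5, 1, 2, 3, 0, 9, 6, 10, 8, 7, 4] = (0 5 9 7 10 4)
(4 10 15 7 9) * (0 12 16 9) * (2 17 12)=[2, 1, 17, 3, 10, 5, 6, 0, 8, 4, 15, 11, 16, 13, 14, 7, 9, 12]=(0 2 17 12 16 9 4 10 15 7)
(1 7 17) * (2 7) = [0, 2, 7, 3, 4, 5, 6, 17, 8, 9, 10, 11, 12, 13, 14, 15, 16, 1] = (1 2 7 17)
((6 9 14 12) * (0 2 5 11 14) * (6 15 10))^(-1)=(0 9 6 10 15 12 14 11 5 2)=[9, 1, 0, 3, 4, 2, 10, 7, 8, 6, 15, 5, 14, 13, 11, 12]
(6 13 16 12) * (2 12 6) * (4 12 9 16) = (2 9 16 6 13 4 12) = [0, 1, 9, 3, 12, 5, 13, 7, 8, 16, 10, 11, 2, 4, 14, 15, 6]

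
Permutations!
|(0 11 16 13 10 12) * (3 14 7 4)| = |(0 11 16 13 10 12)(3 14 7 4)| = 12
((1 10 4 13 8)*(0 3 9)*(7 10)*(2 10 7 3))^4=(0 13 9 4 3 10 1 2 8)=[13, 2, 8, 10, 3, 5, 6, 7, 0, 4, 1, 11, 12, 9]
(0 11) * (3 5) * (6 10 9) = (0 11)(3 5)(6 10 9) = [11, 1, 2, 5, 4, 3, 10, 7, 8, 6, 9, 0]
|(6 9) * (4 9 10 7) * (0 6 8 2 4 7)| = 12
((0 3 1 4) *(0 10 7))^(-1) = (0 7 10 4 1 3) = [7, 3, 2, 0, 1, 5, 6, 10, 8, 9, 4]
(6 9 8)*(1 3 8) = (1 3 8 6 9) = [0, 3, 2, 8, 4, 5, 9, 7, 6, 1]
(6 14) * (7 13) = (6 14)(7 13) = [0, 1, 2, 3, 4, 5, 14, 13, 8, 9, 10, 11, 12, 7, 6]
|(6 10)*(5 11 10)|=|(5 11 10 6)|=4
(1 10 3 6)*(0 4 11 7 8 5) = (0 4 11 7 8 5)(1 10 3 6) = [4, 10, 2, 6, 11, 0, 1, 8, 5, 9, 3, 7]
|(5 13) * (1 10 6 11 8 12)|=6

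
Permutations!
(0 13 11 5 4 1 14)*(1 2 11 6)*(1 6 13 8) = [8, 14, 11, 3, 2, 4, 6, 7, 1, 9, 10, 5, 12, 13, 0] = (0 8 1 14)(2 11 5 4)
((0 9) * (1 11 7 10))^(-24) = [0, 1, 2, 3, 4, 5, 6, 7, 8, 9, 10, 11] = (11)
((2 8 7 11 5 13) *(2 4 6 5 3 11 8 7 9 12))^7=(2 8 12 7 9)(3 11)(4 13 5 6)=[0, 1, 8, 11, 13, 6, 4, 9, 12, 2, 10, 3, 7, 5]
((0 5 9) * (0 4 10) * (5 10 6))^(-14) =(10)(4 5)(6 9) =[0, 1, 2, 3, 5, 4, 9, 7, 8, 6, 10]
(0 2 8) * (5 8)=(0 2 5 8)=[2, 1, 5, 3, 4, 8, 6, 7, 0]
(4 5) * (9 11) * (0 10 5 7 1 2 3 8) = (0 10 5 4 7 1 2 3 8)(9 11) = [10, 2, 3, 8, 7, 4, 6, 1, 0, 11, 5, 9]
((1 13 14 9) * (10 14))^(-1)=[0, 9, 2, 3, 4, 5, 6, 7, 8, 14, 13, 11, 12, 1, 10]=(1 9 14 10 13)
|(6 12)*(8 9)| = 2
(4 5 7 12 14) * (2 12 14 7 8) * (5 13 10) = [0, 1, 12, 3, 13, 8, 6, 14, 2, 9, 5, 11, 7, 10, 4] = (2 12 7 14 4 13 10 5 8)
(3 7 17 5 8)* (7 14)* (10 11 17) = (3 14 7 10 11 17 5 8) = [0, 1, 2, 14, 4, 8, 6, 10, 3, 9, 11, 17, 12, 13, 7, 15, 16, 5]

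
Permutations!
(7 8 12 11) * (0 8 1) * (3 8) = (0 3 8 12 11 7 1) = [3, 0, 2, 8, 4, 5, 6, 1, 12, 9, 10, 7, 11]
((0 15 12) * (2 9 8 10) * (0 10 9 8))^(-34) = [15, 1, 8, 3, 4, 5, 6, 7, 9, 0, 2, 11, 10, 13, 14, 12] = (0 15 12 10 2 8 9)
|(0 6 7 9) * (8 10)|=4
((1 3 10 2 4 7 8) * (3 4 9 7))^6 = [0, 7, 3, 1, 8, 5, 6, 2, 9, 10, 4] = (1 7 2 3)(4 8 9 10)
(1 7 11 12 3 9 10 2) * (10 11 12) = (1 7 12 3 9 11 10 2) = [0, 7, 1, 9, 4, 5, 6, 12, 8, 11, 2, 10, 3]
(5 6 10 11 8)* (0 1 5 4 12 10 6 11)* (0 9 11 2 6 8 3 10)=(0 1 5 2 6 8 4 12)(3 10 9 11)=[1, 5, 6, 10, 12, 2, 8, 7, 4, 11, 9, 3, 0]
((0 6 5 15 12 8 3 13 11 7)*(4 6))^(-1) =(0 7 11 13 3 8 12 15 5 6 4) =[7, 1, 2, 8, 0, 6, 4, 11, 12, 9, 10, 13, 15, 3, 14, 5]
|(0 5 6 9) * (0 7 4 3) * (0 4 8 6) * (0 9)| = |(0 5 9 7 8 6)(3 4)| = 6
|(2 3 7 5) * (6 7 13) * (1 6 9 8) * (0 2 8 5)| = 10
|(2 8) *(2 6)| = |(2 8 6)| = 3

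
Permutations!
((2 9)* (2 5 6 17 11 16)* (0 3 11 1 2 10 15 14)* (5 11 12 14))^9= [3, 17, 1, 12, 4, 15, 5, 7, 8, 2, 16, 9, 14, 13, 0, 10, 11, 6]= (0 3 12 14)(1 17 6 5 15 10 16 11 9 2)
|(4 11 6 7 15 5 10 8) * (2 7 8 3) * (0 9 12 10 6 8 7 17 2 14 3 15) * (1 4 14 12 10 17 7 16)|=|(0 9 10 15 5 6 16 1 4 11 8 14 3 12 17 2 7)|=17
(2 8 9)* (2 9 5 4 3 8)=(9)(3 8 5 4)=[0, 1, 2, 8, 3, 4, 6, 7, 5, 9]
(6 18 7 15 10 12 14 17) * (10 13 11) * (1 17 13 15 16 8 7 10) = (1 17 6 18 10 12 14 13 11)(7 16 8) = [0, 17, 2, 3, 4, 5, 18, 16, 7, 9, 12, 1, 14, 11, 13, 15, 8, 6, 10]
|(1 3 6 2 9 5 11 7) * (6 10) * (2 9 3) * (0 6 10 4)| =|(0 6 9 5 11 7 1 2 3 4)| =10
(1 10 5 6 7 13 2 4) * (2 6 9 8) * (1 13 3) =(1 10 5 9 8 2 4 13 6 7 3) =[0, 10, 4, 1, 13, 9, 7, 3, 2, 8, 5, 11, 12, 6]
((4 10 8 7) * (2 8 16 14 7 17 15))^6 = (2 17)(4 10 16 14 7)(8 15) = [0, 1, 17, 3, 10, 5, 6, 4, 15, 9, 16, 11, 12, 13, 7, 8, 14, 2]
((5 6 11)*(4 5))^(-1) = (4 11 6 5) = [0, 1, 2, 3, 11, 4, 5, 7, 8, 9, 10, 6]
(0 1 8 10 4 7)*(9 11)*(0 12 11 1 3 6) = [3, 8, 2, 6, 7, 5, 0, 12, 10, 1, 4, 9, 11] = (0 3 6)(1 8 10 4 7 12 11 9)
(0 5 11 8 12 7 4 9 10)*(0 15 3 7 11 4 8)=(0 5 4 9 10 15 3 7 8 12 11)=[5, 1, 2, 7, 9, 4, 6, 8, 12, 10, 15, 0, 11, 13, 14, 3]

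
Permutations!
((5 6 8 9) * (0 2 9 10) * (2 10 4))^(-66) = (10) = [0, 1, 2, 3, 4, 5, 6, 7, 8, 9, 10]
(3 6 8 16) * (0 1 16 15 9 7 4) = (0 1 16 3 6 8 15 9 7 4) = [1, 16, 2, 6, 0, 5, 8, 4, 15, 7, 10, 11, 12, 13, 14, 9, 3]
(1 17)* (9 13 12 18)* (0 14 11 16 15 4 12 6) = (0 14 11 16 15 4 12 18 9 13 6)(1 17) = [14, 17, 2, 3, 12, 5, 0, 7, 8, 13, 10, 16, 18, 6, 11, 4, 15, 1, 9]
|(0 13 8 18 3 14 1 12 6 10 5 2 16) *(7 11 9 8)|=|(0 13 7 11 9 8 18 3 14 1 12 6 10 5 2 16)|=16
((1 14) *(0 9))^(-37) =(0 9)(1 14) =[9, 14, 2, 3, 4, 5, 6, 7, 8, 0, 10, 11, 12, 13, 1]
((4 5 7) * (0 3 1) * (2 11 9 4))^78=(11)=[0, 1, 2, 3, 4, 5, 6, 7, 8, 9, 10, 11]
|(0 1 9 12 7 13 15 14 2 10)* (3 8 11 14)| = |(0 1 9 12 7 13 15 3 8 11 14 2 10)| = 13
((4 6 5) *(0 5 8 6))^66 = (8) = [0, 1, 2, 3, 4, 5, 6, 7, 8]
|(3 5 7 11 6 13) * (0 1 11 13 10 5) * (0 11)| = 14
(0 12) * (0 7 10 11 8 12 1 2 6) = (0 1 2 6)(7 10 11 8 12) = [1, 2, 6, 3, 4, 5, 0, 10, 12, 9, 11, 8, 7]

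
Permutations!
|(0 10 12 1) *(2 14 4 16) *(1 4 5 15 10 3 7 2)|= 12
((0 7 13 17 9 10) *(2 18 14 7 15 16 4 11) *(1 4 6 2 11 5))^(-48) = (18) = [0, 1, 2, 3, 4, 5, 6, 7, 8, 9, 10, 11, 12, 13, 14, 15, 16, 17, 18]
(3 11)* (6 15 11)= (3 6 15 11)= [0, 1, 2, 6, 4, 5, 15, 7, 8, 9, 10, 3, 12, 13, 14, 11]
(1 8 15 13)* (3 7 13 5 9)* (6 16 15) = [0, 8, 2, 7, 4, 9, 16, 13, 6, 3, 10, 11, 12, 1, 14, 5, 15] = (1 8 6 16 15 5 9 3 7 13)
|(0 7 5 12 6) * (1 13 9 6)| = |(0 7 5 12 1 13 9 6)| = 8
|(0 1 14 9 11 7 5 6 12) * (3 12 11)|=|(0 1 14 9 3 12)(5 6 11 7)|=12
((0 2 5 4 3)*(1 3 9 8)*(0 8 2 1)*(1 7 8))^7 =(0 7 8)(1 3)(2 9 4 5) =[7, 3, 9, 1, 5, 2, 6, 8, 0, 4]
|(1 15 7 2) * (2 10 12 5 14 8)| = |(1 15 7 10 12 5 14 8 2)| = 9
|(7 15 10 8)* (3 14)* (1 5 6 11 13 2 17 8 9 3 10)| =|(1 5 6 11 13 2 17 8 7 15)(3 14 10 9)| =20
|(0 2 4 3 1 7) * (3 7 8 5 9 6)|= 12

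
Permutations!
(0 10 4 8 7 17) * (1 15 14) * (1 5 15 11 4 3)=[10, 11, 2, 1, 8, 15, 6, 17, 7, 9, 3, 4, 12, 13, 5, 14, 16, 0]=(0 10 3 1 11 4 8 7 17)(5 15 14)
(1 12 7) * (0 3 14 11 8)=(0 3 14 11 8)(1 12 7)=[3, 12, 2, 14, 4, 5, 6, 1, 0, 9, 10, 8, 7, 13, 11]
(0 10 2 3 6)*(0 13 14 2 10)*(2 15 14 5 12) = (2 3 6 13 5 12)(14 15) = [0, 1, 3, 6, 4, 12, 13, 7, 8, 9, 10, 11, 2, 5, 15, 14]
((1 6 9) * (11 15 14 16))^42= (11 14)(15 16)= [0, 1, 2, 3, 4, 5, 6, 7, 8, 9, 10, 14, 12, 13, 11, 16, 15]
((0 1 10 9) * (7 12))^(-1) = (0 9 10 1)(7 12) = [9, 0, 2, 3, 4, 5, 6, 12, 8, 10, 1, 11, 7]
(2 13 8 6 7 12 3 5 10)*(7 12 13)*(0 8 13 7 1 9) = (13)(0 8 6 12 3 5 10 2 1 9) = [8, 9, 1, 5, 4, 10, 12, 7, 6, 0, 2, 11, 3, 13]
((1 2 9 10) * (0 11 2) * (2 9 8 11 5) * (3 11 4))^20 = (11) = [0, 1, 2, 3, 4, 5, 6, 7, 8, 9, 10, 11]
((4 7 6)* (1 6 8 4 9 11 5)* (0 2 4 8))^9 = (0 2 4 7)(1 5 11 9 6) = [2, 5, 4, 3, 7, 11, 1, 0, 8, 6, 10, 9]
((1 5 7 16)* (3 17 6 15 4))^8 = (3 15 17 4 6) = [0, 1, 2, 15, 6, 5, 3, 7, 8, 9, 10, 11, 12, 13, 14, 17, 16, 4]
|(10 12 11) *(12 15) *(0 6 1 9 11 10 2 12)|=|(0 6 1 9 11 2 12 10 15)|=9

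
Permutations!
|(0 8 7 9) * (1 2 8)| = 6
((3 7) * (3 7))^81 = (7) = [0, 1, 2, 3, 4, 5, 6, 7]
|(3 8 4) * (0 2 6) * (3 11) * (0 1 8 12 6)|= |(0 2)(1 8 4 11 3 12 6)|= 14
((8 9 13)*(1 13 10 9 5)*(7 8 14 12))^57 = [0, 13, 2, 3, 4, 1, 6, 8, 5, 10, 9, 11, 7, 14, 12] = (1 13 14 12 7 8 5)(9 10)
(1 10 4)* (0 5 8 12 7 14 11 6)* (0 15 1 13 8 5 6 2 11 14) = (0 6 15 1 10 4 13 8 12 7)(2 11) = [6, 10, 11, 3, 13, 5, 15, 0, 12, 9, 4, 2, 7, 8, 14, 1]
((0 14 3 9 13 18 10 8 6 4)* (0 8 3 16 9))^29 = [18, 1, 2, 13, 6, 5, 8, 7, 4, 0, 9, 11, 12, 14, 10, 15, 3, 17, 16] = (0 18 16 3 13 14 10 9)(4 6 8)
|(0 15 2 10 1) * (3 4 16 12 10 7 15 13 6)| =9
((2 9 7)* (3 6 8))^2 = (2 7 9)(3 8 6) = [0, 1, 7, 8, 4, 5, 3, 9, 6, 2]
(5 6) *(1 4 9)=(1 4 9)(5 6)=[0, 4, 2, 3, 9, 6, 5, 7, 8, 1]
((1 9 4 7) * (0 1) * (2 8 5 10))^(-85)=(2 10 5 8)=[0, 1, 10, 3, 4, 8, 6, 7, 2, 9, 5]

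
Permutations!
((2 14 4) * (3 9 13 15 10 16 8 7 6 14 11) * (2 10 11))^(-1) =(3 11 15 13 9)(4 14 6 7 8 16 10) =[0, 1, 2, 11, 14, 5, 7, 8, 16, 3, 4, 15, 12, 9, 6, 13, 10]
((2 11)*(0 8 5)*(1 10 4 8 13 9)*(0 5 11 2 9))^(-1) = (0 13)(1 9 11 8 4 10) = [13, 9, 2, 3, 10, 5, 6, 7, 4, 11, 1, 8, 12, 0]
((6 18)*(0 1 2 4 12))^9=(0 12 4 2 1)(6 18)=[12, 0, 1, 3, 2, 5, 18, 7, 8, 9, 10, 11, 4, 13, 14, 15, 16, 17, 6]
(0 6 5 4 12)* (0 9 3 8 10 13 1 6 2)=[2, 6, 0, 8, 12, 4, 5, 7, 10, 3, 13, 11, 9, 1]=(0 2)(1 6 5 4 12 9 3 8 10 13)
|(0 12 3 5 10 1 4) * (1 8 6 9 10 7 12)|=|(0 1 4)(3 5 7 12)(6 9 10 8)|=12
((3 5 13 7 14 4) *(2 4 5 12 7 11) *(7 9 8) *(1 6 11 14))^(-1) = [0, 7, 11, 4, 2, 14, 1, 8, 9, 12, 10, 6, 3, 5, 13] = (1 7 8 9 12 3 4 2 11 6)(5 14 13)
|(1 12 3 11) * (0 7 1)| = |(0 7 1 12 3 11)| = 6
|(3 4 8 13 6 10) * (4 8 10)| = 6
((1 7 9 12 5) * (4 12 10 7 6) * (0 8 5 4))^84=(12)(0 6 1 5 8)=[6, 5, 2, 3, 4, 8, 1, 7, 0, 9, 10, 11, 12]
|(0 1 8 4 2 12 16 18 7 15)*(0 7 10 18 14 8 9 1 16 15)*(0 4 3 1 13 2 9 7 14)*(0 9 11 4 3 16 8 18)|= 66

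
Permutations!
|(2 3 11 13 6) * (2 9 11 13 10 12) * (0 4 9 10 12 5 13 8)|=|(0 4 9 11 12 2 3 8)(5 13 6 10)|=8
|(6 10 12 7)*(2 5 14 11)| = |(2 5 14 11)(6 10 12 7)| = 4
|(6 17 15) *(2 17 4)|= |(2 17 15 6 4)|= 5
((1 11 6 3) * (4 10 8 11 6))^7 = (1 6 3)(4 11 8 10) = [0, 6, 2, 1, 11, 5, 3, 7, 10, 9, 4, 8]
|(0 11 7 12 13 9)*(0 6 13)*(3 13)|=4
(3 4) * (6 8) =(3 4)(6 8) =[0, 1, 2, 4, 3, 5, 8, 7, 6]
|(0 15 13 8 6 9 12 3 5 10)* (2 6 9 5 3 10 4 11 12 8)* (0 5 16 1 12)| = 12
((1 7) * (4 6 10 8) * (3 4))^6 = (3 4 6 10 8) = [0, 1, 2, 4, 6, 5, 10, 7, 3, 9, 8]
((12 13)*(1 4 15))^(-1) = (1 15 4)(12 13) = [0, 15, 2, 3, 1, 5, 6, 7, 8, 9, 10, 11, 13, 12, 14, 4]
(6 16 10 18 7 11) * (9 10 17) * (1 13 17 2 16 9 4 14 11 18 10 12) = (1 13 17 4 14 11 6 9 12)(2 16)(7 18) = [0, 13, 16, 3, 14, 5, 9, 18, 8, 12, 10, 6, 1, 17, 11, 15, 2, 4, 7]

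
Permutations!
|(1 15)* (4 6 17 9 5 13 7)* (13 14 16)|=|(1 15)(4 6 17 9 5 14 16 13 7)|=18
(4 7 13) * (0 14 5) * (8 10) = (0 14 5)(4 7 13)(8 10) = [14, 1, 2, 3, 7, 0, 6, 13, 10, 9, 8, 11, 12, 4, 5]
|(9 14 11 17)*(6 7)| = |(6 7)(9 14 11 17)| = 4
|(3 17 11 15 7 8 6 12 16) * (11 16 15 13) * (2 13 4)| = |(2 13 11 4)(3 17 16)(6 12 15 7 8)| = 60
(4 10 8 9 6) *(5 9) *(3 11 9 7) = (3 11 9 6 4 10 8 5 7) = [0, 1, 2, 11, 10, 7, 4, 3, 5, 6, 8, 9]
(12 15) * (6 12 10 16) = (6 12 15 10 16) = [0, 1, 2, 3, 4, 5, 12, 7, 8, 9, 16, 11, 15, 13, 14, 10, 6]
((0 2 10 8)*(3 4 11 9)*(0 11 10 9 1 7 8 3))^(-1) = (0 9 2)(1 11 8 7)(3 10 4) = [9, 11, 0, 10, 3, 5, 6, 1, 7, 2, 4, 8]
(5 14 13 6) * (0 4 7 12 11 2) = (0 4 7 12 11 2)(5 14 13 6) = [4, 1, 0, 3, 7, 14, 5, 12, 8, 9, 10, 2, 11, 6, 13]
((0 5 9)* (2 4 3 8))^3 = (9)(2 8 3 4) = [0, 1, 8, 4, 2, 5, 6, 7, 3, 9]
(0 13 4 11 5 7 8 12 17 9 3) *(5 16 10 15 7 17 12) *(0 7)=(0 13 4 11 16 10 15)(3 7 8 5 17 9)=[13, 1, 2, 7, 11, 17, 6, 8, 5, 3, 15, 16, 12, 4, 14, 0, 10, 9]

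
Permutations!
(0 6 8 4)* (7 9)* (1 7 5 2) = (0 6 8 4)(1 7 9 5 2) = [6, 7, 1, 3, 0, 2, 8, 9, 4, 5]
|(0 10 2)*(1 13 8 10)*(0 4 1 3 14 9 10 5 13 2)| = |(0 3 14 9 10)(1 2 4)(5 13 8)| = 15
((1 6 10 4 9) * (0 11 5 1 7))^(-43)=[5, 10, 2, 3, 7, 6, 4, 11, 8, 0, 9, 1]=(0 5 6 4 7 11 1 10 9)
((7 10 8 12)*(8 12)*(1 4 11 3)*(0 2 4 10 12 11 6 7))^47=(0 12 7 6 4 2)(1 3 11 10)=[12, 3, 0, 11, 2, 5, 4, 6, 8, 9, 1, 10, 7]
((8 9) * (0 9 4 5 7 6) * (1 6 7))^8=(0 9 8 4 5 1 6)=[9, 6, 2, 3, 5, 1, 0, 7, 4, 8]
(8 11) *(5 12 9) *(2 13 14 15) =[0, 1, 13, 3, 4, 12, 6, 7, 11, 5, 10, 8, 9, 14, 15, 2] =(2 13 14 15)(5 12 9)(8 11)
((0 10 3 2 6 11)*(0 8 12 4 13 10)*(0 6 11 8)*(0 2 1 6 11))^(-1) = [2, 3, 11, 10, 12, 5, 1, 7, 6, 9, 13, 0, 8, 4] = (0 2 11)(1 3 10 13 4 12 8 6)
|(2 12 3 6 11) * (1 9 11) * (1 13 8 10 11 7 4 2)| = |(1 9 7 4 2 12 3 6 13 8 10 11)| = 12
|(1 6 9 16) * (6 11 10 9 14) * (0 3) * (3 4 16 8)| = 18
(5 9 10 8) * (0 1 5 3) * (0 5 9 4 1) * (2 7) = (1 9 10 8 3 5 4)(2 7) = [0, 9, 7, 5, 1, 4, 6, 2, 3, 10, 8]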